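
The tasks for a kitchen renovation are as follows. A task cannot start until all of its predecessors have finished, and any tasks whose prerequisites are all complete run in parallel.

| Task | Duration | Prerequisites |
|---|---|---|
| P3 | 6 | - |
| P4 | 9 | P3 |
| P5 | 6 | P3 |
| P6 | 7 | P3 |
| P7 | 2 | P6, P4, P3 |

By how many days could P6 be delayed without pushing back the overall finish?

2

Critical path: P3→P4→P7 = 6+9+2 = 17, so the finish is 17 days.
Longest path through P6: 15 days (earliest finish 13, latest finish 15).
Float = 17 − 15 = 2.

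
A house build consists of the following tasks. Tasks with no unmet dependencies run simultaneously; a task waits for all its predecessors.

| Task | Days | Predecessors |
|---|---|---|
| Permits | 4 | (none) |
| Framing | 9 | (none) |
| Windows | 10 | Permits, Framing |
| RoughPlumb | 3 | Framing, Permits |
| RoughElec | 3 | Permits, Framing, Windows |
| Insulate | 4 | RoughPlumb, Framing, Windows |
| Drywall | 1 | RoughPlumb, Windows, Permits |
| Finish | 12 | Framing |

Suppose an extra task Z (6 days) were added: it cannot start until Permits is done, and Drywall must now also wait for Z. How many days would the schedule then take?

Originally the schedule takes 23 days.
With Z inserted, Drywall now waits for max(RoughPlumb, Windows, Permits, Z).
New critical path: Framing→Windows→Insulate = 9+10+4 = 23 ⇒ 23 days.

23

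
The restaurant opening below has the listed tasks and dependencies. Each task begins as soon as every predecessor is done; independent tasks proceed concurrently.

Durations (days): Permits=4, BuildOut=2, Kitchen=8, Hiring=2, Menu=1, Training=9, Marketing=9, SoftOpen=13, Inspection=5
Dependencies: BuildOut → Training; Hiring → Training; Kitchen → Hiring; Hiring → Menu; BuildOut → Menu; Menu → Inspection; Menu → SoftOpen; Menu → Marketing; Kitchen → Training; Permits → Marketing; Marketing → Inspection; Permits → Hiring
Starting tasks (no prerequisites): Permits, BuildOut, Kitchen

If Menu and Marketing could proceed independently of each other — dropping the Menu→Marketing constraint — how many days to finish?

With the dependency in place, Kitchen→Hiring→Menu→Marketing→Inspection = 8+2+1+9+5 = 25 sets the finish at 25 days.
Without Menu→Marketing, Marketing's earliest start moves from 11 to 4.
New critical path: Kitchen→Hiring→Menu→SoftOpen = 8+2+1+13 = 24 ⇒ 24 days.

24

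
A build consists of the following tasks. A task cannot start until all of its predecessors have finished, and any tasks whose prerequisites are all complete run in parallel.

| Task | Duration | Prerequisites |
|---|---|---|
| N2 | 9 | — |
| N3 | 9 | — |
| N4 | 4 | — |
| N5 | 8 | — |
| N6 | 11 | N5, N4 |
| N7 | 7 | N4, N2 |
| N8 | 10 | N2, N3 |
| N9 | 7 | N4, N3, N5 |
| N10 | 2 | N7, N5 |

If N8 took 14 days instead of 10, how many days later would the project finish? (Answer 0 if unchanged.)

4

Actual critical path: N2→N8 = 9+10 = 19 ⇒ 19 days.
N8 is on the critical path; changing it to 14 makes that path 23 days.
No other chain overtakes it, so the finish is 23 days.
Change in finish: 23 − 19 = +4 days.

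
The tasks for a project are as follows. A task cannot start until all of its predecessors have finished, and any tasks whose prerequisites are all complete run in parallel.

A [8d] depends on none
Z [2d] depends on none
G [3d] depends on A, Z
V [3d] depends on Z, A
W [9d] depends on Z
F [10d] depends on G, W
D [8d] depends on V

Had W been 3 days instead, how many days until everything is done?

21

Baseline: Z→W→F = 2+9+10 = 21 → 21 days.
W is on the critical path; changing it to 3 makes that path 15 days.
New critical path: A→G→F = 8+3+10 = 21 ⇒ 21 days.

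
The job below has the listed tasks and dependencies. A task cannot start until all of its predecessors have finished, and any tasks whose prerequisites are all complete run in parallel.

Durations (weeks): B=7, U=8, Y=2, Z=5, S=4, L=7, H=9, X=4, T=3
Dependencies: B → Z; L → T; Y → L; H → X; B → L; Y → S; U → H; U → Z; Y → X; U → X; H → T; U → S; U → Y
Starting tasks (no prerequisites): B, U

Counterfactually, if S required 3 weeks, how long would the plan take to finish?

The binding path is U→H→X = 8+9+4 = 21; finish at 21 weeks.
The longest path through S is only 14 weeks, so S has float 7.
No other chain overtakes it, so the finish is 21 weeks.

21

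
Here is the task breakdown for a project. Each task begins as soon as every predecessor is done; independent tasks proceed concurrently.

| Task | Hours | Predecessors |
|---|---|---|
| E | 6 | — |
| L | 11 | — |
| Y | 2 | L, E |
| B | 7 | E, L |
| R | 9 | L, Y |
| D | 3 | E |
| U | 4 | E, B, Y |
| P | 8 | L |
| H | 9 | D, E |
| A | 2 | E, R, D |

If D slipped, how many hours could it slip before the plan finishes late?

Critical path: L→Y→R→A = 11+2+9+2 = 24, so the finish is 24 hours.
Longest path through D: 18 hours (earliest finish 9, latest finish 15).
So D can slip 15 − 9 = 6 hours.

6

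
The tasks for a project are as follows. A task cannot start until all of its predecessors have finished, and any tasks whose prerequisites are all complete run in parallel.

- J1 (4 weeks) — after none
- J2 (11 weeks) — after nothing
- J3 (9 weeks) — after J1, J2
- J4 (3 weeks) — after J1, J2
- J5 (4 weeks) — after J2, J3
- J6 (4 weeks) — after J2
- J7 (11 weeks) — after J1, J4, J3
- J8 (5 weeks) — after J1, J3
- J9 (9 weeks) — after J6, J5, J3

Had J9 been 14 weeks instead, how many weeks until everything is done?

38

Actual critical path: J2→J3→J5→J9 = 11+9+4+9 = 33 ⇒ 33 weeks.
J9 lies on that path, so at 14 weeks the path becomes 38 weeks.
That remains the longest chain; total 38 weeks.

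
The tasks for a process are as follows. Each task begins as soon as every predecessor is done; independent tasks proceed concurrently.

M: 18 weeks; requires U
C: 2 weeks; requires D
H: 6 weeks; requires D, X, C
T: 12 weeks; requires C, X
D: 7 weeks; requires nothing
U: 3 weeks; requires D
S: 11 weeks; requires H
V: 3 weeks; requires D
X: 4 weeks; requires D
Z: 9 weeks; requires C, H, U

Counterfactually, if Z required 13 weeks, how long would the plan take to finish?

30

Critical path before the change: D→U→M = 7+3+18 = 28 giving 28 weeks.
The longest path through Z is only 26 weeks, so Z has float 2.
Now D→X→H→Z = 7+4+6+13 = 30 is longest, so the finish becomes 30 weeks.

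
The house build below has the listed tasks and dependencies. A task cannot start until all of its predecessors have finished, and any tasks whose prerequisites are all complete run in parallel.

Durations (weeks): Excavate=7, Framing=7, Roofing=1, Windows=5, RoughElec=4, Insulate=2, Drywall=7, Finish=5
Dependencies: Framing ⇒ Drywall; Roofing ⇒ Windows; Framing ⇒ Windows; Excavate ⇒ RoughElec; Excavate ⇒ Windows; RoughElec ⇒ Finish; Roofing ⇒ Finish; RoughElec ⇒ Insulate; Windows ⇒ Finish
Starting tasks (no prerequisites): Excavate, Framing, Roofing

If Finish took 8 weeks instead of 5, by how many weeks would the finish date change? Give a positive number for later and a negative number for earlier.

3

As given, the longest chain is Excavate→Windows→Finish = 7+5+5 = 17, so the finish is 17 weeks.
Since Finish is critical, the +3 change carries straight to that chain (now 20 weeks).
The critical path is still Excavate→Windows→Finish; finish is now 20 weeks.
Change in finish: 20 − 17 = +3 weeks.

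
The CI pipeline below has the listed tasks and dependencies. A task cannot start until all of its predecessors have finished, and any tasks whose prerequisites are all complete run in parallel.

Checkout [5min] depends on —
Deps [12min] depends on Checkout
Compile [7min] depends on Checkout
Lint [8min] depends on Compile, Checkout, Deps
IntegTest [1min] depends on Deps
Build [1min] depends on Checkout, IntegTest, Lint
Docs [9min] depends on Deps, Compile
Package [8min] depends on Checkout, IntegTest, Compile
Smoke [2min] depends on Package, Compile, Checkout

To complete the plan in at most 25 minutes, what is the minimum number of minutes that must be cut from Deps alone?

3

Current finish: 28 minutes; target: 25.
Deps is on every critical path, so each minute cut from Deps cuts the finish by one (this holds down to a finish of 22).
Need 28 − 25 = 3 minutes off Deps → Deps becomes 9 minutes, finish becomes 25.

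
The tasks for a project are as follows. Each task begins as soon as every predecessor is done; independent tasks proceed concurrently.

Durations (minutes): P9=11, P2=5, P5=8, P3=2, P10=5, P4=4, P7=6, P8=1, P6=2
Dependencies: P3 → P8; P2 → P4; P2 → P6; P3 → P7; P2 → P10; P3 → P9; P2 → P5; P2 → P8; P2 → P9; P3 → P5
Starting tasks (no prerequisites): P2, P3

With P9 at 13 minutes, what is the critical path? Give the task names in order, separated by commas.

P2, P9

As given, the longest chain is P2→P9 = 5+11 = 16, so the finish is 16 minutes.
P9 is on the critical path; changing it to 13 makes that path 18 minutes.
The critical path is still P2→P9; finish is now 18 minutes.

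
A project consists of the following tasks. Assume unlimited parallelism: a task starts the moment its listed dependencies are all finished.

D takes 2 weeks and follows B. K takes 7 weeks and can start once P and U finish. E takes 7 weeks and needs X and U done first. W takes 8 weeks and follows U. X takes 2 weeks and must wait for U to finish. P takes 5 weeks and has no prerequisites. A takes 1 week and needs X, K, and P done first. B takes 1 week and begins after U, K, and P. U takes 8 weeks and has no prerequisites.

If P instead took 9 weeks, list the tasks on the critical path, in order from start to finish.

P, K, B, D

Critical path before the change: U→K→B→D = 8+7+1+2 = 18 giving 18 weeks.
P is off the critical path — its longest chain is 15 weeks, giving 3 of slack.
Now P→K→B→D = 9+7+1+2 = 19 is longest, so the finish becomes 19 weeks.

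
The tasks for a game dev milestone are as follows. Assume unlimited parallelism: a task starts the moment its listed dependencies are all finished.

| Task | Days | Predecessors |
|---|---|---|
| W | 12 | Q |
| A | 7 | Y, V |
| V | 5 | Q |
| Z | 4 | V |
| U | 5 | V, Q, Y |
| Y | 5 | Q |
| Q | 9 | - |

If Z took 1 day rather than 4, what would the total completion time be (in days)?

21

As given, the longest chain is Q→Y→A = 9+5+7 = 21, so the finish is 21 days.
The longest path through Z is only 18 days, so Z has float 3.
No other chain overtakes it, so the finish is 21 days.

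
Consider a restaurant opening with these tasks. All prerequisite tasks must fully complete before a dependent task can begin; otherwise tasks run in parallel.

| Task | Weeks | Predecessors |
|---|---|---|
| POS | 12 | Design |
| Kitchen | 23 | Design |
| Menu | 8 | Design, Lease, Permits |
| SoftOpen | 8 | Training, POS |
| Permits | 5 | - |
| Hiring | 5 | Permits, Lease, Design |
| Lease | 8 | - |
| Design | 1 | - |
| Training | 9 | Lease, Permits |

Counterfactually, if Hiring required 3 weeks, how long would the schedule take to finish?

Actual critical path: Lease→Training→SoftOpen = 8+9+8 = 25 ⇒ 25 weeks.
The longest path through Hiring is only 13 weeks, so Hiring has float 12.
No other chain overtakes it, so the finish is 25 weeks.

25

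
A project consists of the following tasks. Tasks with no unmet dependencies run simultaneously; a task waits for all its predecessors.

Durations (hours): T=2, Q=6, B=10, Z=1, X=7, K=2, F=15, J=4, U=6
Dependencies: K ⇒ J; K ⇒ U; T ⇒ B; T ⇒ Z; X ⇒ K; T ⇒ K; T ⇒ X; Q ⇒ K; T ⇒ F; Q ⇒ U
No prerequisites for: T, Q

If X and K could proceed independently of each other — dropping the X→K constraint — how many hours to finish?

Before: longest chain T→X→K→U = 2+7+2+6 = 17, finish 17.
Without X→K, K's earliest start moves from 9 to 6.
The longest chain is now T→F = 2+15 = 17, so the schedule takes 17 hours.

17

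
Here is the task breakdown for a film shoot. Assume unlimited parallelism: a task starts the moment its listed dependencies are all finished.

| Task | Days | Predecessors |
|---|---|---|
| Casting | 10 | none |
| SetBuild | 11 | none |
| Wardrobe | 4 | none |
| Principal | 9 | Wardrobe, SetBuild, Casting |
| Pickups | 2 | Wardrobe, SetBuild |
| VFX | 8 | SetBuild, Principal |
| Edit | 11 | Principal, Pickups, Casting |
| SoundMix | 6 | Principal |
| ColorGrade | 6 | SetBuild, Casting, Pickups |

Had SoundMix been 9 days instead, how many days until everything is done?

31

Baseline: SetBuild→Principal→Edit = 11+9+11 = 31 → 31 days.
SoundMix has 5 days of float (longest path through it is 26).
That remains the longest chain; total 31 days.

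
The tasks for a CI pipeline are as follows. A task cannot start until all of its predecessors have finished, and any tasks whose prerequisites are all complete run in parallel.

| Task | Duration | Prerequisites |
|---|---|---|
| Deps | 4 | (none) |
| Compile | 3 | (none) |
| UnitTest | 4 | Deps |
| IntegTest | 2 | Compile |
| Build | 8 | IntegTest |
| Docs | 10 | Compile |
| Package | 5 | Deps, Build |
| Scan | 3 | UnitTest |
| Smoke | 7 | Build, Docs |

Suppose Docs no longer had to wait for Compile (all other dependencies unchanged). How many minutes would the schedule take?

20

Before: longest chain Compile→IntegTest→Build→Smoke = 3+2+8+7 = 20, finish 20.
Without Compile→Docs, Docs's earliest start moves from 3 to 0.
The longest chain is now Compile→IntegTest→Build→Smoke = 3+2+8+7 = 20, so the schedule takes 20 minutes.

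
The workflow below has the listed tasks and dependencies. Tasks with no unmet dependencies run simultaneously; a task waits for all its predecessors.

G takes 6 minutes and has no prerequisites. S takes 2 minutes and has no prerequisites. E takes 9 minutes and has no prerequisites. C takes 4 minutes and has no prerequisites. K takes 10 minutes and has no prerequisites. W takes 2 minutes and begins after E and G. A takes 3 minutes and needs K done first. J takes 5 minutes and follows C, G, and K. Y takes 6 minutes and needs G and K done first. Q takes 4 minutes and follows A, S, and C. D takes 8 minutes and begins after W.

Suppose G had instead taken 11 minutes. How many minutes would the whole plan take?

21

The binding path is E→W→D = 9+2+8 = 19; finish at 19 minutes.
G is off the critical path — its longest chain is 16 minutes, giving 3 of slack.
New critical path: G→W→D = 11+2+8 = 21 ⇒ 21 minutes.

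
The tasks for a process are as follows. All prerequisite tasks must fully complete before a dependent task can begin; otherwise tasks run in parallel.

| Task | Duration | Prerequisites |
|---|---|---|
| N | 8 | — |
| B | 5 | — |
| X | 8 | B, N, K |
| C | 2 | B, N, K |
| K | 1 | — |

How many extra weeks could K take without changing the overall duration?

The longest chain is N→X = 8+8 = 16; overall finish 16 weeks.
K finishes as early as 1 and must finish by 8.
Float = 16 − 9 = 7.

7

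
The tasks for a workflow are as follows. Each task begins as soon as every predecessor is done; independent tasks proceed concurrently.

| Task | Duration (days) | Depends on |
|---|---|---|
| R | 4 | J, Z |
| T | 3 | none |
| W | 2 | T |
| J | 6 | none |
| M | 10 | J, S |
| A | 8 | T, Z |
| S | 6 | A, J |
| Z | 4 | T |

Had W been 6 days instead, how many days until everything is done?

31

As given, the longest chain is T→Z→A→S→M = 3+4+8+6+10 = 31, so the finish is 31 days.
W is off the critical path — its longest chain is 5 days, giving 26 of slack.
The critical path is still T→Z→A→S→M; finish is now 31 days.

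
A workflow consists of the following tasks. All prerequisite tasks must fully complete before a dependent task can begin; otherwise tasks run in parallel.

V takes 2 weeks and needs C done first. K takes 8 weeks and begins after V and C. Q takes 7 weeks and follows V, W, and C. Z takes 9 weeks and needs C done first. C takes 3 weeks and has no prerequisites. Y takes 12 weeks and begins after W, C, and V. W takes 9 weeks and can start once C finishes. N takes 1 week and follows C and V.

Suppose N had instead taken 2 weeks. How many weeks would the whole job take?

Critical path before the change: C→W→Y = 3+9+12 = 24 giving 24 weeks.
N is off the critical path — its longest chain is 6 weeks, giving 18 of slack.
That remains the longest chain; total 24 weeks.

24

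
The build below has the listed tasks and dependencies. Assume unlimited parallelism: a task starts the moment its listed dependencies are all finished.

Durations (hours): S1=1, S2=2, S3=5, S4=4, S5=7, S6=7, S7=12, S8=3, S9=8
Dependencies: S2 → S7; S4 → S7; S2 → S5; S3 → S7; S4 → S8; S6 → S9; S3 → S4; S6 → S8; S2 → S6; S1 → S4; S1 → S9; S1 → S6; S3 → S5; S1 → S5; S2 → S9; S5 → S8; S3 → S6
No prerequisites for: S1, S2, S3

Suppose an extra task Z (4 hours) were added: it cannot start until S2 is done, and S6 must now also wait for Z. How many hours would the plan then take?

21

Originally the plan takes 21 hours.
With Z inserted, S6 now waits for max(S2, S1, S3, Z).
New critical path: S2→Z→S6→S9 = 2+4+7+8 = 21 ⇒ 21 hours.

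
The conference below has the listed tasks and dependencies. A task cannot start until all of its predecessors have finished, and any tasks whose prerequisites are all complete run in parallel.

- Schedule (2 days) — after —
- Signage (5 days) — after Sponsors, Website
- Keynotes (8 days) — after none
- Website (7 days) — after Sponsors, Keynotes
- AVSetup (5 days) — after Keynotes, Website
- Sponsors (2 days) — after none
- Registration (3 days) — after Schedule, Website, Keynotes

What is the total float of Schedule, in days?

15

The longest chain is Keynotes→Website→AVSetup = 8+7+5 = 20; overall finish 20 days.
Schedule finishes as early as 2 and must finish by 17.
Float = 20 − 5 = 15.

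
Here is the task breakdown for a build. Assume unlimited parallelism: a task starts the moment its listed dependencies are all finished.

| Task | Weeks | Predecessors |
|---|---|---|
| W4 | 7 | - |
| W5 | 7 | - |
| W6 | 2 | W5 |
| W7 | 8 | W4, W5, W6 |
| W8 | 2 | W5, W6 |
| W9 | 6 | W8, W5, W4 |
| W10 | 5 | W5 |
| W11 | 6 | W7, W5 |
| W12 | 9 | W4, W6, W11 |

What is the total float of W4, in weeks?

2

Critical path: W5→W6→W7→W11→W12 = 7+2+8+6+9 = 32, so the finish is 32 weeks.
The longest chain containing W4 totals 30 weeks.
So W4 can slip 9 − 7 = 2 weeks.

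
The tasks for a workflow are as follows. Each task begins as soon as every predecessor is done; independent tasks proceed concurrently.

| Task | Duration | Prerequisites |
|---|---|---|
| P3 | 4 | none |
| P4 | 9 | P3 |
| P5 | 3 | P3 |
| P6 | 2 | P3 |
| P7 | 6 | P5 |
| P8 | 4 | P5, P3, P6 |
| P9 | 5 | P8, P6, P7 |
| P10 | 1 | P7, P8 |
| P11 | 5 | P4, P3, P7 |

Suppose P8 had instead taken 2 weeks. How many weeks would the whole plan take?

Critical path before the change: P3→P4→P11 = 4+9+5 = 18 giving 18 weeks.
The longest path through P8 is only 16 weeks, so P8 has float 2.
The critical path is still P3→P4→P11; finish is now 18 weeks.

18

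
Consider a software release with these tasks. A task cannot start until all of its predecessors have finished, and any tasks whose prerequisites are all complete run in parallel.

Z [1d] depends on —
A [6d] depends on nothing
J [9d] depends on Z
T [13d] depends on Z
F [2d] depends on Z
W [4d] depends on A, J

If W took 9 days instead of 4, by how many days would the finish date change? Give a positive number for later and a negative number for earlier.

Critical path before the change: Z→J→W = 1+9+4 = 14 giving 14 days.
Since W is critical, the +5 change carries straight to that chain (now 19 days).
That remains the longest chain; total 19 days.
Change in finish: 19 − 14 = +5 days.

5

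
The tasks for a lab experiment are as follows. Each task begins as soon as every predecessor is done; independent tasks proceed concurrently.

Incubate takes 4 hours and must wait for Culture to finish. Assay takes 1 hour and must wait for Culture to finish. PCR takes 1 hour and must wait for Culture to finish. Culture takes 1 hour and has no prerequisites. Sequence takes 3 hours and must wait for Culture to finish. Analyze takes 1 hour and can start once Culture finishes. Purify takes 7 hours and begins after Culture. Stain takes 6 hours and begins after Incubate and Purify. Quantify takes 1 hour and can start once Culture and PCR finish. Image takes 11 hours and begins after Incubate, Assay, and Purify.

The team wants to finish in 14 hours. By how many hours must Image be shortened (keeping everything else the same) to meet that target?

Current finish: 19 hours; target: 14.
Image is on every critical path, so each hour cut from Image cuts the finish by one (this holds down to a finish of 14).
Need 19 − 14 = 5 hours off Image → Image becomes 6 hours, finish becomes 14.

5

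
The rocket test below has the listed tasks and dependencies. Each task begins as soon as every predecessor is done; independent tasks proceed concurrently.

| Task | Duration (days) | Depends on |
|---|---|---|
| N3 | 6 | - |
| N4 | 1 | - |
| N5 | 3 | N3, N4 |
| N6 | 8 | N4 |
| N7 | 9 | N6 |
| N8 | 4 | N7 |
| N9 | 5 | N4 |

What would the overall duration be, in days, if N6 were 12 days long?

26

As given, the longest chain is N4→N6→N7→N8 = 1+8+9+4 = 22, so the finish is 22 days.
N6 lies on that path, so at 12 days the path becomes 26 days.
No other chain overtakes it, so the finish is 26 days.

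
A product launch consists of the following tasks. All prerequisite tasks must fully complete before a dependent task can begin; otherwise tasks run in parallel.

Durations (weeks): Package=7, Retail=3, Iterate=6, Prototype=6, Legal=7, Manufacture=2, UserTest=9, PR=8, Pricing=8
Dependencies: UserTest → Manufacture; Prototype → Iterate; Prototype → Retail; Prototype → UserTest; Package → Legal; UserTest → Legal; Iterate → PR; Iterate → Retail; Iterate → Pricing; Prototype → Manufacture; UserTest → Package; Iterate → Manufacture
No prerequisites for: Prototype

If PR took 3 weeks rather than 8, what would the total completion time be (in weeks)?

Critical path before the change: Prototype→UserTest→Package→Legal = 6+9+7+7 = 29 giving 29 weeks.
The longest path through PR is only 20 weeks, so PR has float 9.
The critical path is still Prototype→UserTest→Package→Legal; finish is now 29 weeks.

29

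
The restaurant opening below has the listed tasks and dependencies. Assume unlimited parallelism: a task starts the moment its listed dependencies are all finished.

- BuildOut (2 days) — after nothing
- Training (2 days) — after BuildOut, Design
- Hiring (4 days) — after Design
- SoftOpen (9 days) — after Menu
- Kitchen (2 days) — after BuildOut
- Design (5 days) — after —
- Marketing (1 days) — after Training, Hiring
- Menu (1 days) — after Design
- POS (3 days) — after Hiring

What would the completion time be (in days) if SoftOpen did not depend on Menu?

12

Original critical path: Design→Menu→SoftOpen = 5+1+9 = 15 ⇒ 15 days.
Without Menu→SoftOpen, SoftOpen's earliest start moves from 6 to 0.
After: Design→Hiring→POS = 5+4+3 = 12 → 12 days.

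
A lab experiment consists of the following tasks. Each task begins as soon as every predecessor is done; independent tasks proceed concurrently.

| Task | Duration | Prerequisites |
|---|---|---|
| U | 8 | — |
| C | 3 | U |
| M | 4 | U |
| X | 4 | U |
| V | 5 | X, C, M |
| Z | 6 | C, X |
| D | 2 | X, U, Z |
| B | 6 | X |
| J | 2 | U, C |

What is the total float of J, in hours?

7

U→X→Z→D = 8+4+6+2 = 20 sets the makespan at 20 hours.
Longest path through J: 13 hours (earliest finish 13, latest finish 20).
Float = 20 − 13 = 7.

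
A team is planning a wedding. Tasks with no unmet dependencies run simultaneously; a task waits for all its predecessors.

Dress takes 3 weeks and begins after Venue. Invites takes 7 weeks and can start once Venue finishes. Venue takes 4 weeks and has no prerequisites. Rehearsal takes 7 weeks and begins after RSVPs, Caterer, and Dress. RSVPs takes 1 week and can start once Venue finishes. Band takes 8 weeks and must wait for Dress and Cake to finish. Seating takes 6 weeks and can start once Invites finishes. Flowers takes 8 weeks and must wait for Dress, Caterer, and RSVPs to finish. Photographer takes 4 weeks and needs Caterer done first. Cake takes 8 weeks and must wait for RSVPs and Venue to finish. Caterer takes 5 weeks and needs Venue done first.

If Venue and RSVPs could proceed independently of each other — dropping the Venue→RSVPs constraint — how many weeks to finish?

Before: longest chain Venue→RSVPs→Cake→Band = 4+1+8+8 = 21, finish 21.
Without Venue→RSVPs, RSVPs's earliest start moves from 4 to 0.
New critical path: Venue→Cake→Band = 4+8+8 = 20 ⇒ 20 weeks.

20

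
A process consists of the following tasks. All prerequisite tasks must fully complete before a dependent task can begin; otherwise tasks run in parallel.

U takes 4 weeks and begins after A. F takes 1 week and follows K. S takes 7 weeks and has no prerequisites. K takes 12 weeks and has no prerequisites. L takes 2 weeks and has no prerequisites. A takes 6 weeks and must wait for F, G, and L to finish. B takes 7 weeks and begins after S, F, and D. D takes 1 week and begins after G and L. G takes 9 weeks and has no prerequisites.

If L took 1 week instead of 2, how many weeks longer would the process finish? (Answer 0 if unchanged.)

As given, the longest chain is K→F→A→U = 12+1+6+4 = 23, so the finish is 23 weeks.
The longest path through L is only 12 weeks, so L has float 11.
No other chain overtakes it, so the finish is 23 weeks.
Change in finish: 23 − 23 = +0 weeks.

0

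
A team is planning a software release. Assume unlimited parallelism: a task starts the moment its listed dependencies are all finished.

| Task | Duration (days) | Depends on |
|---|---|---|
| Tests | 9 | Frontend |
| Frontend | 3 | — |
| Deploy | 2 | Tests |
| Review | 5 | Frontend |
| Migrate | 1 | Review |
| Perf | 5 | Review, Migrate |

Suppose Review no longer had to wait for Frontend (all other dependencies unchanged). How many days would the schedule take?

14

With the dependency in place, Frontend→Tests→Deploy = 3+9+2 = 14 sets the finish at 14 days.
Without Frontend→Review, Review's earliest start moves from 3 to 0.
After: Frontend→Tests→Deploy = 3+9+2 = 14 → 14 days.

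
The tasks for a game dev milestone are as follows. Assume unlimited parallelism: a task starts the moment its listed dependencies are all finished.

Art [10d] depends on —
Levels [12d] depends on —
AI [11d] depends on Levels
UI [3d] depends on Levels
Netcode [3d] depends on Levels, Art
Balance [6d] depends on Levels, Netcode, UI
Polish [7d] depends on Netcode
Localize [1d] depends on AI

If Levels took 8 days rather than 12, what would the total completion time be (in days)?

20

The binding path is Levels→AI→Localize = 12+11+1 = 24; finish at 24 days.
Levels is on the critical path; changing it to 8 makes that path 20 days.
Now Art→Netcode→Polish = 10+3+7 = 20 is longest, so the finish becomes 20 days.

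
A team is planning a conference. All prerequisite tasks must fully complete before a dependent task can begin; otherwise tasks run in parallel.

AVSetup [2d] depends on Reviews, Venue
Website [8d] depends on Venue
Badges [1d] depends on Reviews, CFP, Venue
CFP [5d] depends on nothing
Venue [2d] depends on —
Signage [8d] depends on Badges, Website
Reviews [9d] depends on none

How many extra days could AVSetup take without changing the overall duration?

Venue→Website→Signage = 2+8+8 = 18 sets the makespan at 18 days.
Longest path through AVSetup: 11 days (earliest finish 11, latest finish 18).
So AVSetup can slip 18 − 11 = 7 days.

7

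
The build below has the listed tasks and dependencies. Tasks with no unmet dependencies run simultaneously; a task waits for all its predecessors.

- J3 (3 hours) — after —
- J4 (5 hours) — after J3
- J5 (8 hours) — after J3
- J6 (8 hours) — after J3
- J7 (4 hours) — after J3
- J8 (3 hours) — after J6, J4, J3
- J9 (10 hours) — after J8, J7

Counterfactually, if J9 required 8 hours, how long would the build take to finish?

The binding path is J3→J6→J8→J9 = 3+8+3+10 = 24; finish at 24 hours.
J9 is on the critical path; changing it to 8 makes that path 22 hours.
No other chain overtakes it, so the finish is 22 hours.

22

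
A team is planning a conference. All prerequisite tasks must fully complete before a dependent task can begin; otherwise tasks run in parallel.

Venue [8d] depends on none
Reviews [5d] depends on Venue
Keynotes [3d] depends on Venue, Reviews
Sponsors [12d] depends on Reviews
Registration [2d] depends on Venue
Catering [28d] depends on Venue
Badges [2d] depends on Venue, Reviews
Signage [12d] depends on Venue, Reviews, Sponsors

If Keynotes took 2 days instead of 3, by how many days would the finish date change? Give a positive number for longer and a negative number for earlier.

0

As given, the longest chain is Venue→Reviews→Sponsors→Signage = 8+5+12+12 = 37, so the finish is 37 days.
Keynotes has 21 days of float (longest path through it is 16).
The critical path is still Venue→Reviews→Sponsors→Signage; finish is now 37 days.
Change in finish: 37 − 37 = +0 days.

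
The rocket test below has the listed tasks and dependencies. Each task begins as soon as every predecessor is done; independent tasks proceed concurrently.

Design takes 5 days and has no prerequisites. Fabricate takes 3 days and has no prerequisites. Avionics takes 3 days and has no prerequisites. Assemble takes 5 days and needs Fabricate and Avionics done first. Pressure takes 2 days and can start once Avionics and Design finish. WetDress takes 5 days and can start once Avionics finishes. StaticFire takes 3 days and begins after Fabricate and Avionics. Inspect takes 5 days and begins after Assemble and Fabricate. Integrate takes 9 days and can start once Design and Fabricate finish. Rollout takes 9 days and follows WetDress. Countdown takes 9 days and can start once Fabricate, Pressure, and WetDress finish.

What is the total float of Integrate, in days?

3

Avionics→WetDress→Rollout = 3+5+9 = 17 sets the makespan at 17 days.
The longest chain containing Integrate totals 14 days.
Slack of Integrate = 8 − 5 = 3 days.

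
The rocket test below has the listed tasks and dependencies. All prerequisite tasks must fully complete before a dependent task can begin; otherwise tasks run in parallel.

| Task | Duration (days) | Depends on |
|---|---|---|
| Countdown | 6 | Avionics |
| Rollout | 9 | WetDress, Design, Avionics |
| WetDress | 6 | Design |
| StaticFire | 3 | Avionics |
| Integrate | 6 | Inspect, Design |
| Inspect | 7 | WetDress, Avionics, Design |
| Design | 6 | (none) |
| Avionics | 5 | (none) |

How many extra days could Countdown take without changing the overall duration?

The longest chain is Design→WetDress→Inspect→Integrate = 6+6+7+6 = 25; overall finish 25 days.
Countdown finishes as early as 11 and must finish by 25.
So Countdown can slip 25 − 11 = 14 days.

14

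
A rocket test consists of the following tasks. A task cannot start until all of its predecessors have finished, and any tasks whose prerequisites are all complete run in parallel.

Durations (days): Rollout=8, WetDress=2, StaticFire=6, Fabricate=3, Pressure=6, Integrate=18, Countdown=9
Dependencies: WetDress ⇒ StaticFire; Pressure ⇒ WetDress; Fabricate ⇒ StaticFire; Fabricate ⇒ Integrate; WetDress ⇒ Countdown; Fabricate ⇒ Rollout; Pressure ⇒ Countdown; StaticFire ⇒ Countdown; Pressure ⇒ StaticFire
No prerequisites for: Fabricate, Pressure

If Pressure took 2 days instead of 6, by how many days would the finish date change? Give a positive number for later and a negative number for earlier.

-2

Critical path before the change: Pressure→WetDress→StaticFire→Countdown = 6+2+6+9 = 23 giving 23 days.
Since Pressure is critical, the -4 change carries straight to that chain (now 19 days).
The binding chain switches to Fabricate→Integrate = 3+18 = 21; finish 21 days.
Change in finish: 21 − 23 = -2 days.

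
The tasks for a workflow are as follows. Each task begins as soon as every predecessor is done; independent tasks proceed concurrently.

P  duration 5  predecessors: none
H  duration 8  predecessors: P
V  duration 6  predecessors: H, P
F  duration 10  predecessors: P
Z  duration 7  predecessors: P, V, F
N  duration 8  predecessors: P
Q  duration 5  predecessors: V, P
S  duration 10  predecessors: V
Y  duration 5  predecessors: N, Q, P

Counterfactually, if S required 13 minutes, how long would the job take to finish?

Baseline: P→H→V→S = 5+8+6+10 = 29 → 29 minutes.
S is on the critical path; changing it to 13 makes that path 32 minutes.
The critical path is still P→H→V→S; finish is now 32 minutes.

32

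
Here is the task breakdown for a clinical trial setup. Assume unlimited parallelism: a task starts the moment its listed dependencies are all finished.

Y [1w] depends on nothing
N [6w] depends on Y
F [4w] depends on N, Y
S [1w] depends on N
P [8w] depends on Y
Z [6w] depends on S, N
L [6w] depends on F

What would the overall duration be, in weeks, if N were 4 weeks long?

Actual critical path: Y→N→F→L = 1+6+4+6 = 17 ⇒ 17 weeks.
N lies on that path, so at 4 weeks the path becomes 15 weeks.
That remains the longest chain; total 15 weeks.

15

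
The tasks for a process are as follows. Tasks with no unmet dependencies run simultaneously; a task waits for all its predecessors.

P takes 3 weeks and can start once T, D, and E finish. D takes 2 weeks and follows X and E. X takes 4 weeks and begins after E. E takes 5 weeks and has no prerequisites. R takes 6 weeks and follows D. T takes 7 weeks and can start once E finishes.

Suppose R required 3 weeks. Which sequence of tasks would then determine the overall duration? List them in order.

E, T, P

Baseline: E→X→D→R = 5+4+2+6 = 17 → 17 weeks.
Since R is critical, the -3 change carries straight to that chain (now 14 weeks).
Now E→T→P = 5+7+3 = 15 is longest, so the finish becomes 15 weeks.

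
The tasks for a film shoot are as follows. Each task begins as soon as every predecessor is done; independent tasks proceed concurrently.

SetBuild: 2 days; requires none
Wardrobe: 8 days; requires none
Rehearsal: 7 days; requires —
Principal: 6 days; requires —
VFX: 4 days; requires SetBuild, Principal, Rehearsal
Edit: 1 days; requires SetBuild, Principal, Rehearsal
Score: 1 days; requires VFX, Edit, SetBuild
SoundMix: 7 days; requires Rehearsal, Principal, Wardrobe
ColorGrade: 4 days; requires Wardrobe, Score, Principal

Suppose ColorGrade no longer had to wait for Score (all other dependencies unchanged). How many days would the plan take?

Before: longest chain Rehearsal→VFX→Score→ColorGrade = 7+4+1+4 = 16, finish 16.
Without Score→ColorGrade, ColorGrade's earliest start moves from 12 to 8.
After: Wardrobe→SoundMix = 8+7 = 15 → 15 days.

15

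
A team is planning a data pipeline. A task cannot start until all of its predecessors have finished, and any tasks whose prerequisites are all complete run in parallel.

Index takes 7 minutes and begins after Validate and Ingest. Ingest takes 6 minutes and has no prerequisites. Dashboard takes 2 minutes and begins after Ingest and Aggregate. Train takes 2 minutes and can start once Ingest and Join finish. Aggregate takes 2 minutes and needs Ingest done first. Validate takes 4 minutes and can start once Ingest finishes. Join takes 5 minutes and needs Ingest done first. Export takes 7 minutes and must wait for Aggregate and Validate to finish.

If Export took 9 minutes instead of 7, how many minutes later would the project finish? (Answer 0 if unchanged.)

Actual critical path: Ingest→Validate→Export = 6+4+7 = 17 ⇒ 17 minutes.
Since Export is critical, the +2 change carries straight to that chain (now 19 minutes).
No other chain overtakes it, so the finish is 19 minutes.
Change in finish: 19 − 17 = +2 minutes.

2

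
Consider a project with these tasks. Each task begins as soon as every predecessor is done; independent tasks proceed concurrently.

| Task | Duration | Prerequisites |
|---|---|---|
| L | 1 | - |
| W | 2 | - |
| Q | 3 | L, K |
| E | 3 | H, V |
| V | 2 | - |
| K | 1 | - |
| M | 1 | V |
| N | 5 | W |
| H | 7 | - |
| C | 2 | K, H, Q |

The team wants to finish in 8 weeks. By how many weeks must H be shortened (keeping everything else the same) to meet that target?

Current finish: 10 weeks; target: 8.
H is on every critical path, so each week cut from H cuts the finish by one (this holds down to a finish of 7).
Need 10 − 8 = 2 weeks off H → H becomes 5 weeks, finish becomes 8.

2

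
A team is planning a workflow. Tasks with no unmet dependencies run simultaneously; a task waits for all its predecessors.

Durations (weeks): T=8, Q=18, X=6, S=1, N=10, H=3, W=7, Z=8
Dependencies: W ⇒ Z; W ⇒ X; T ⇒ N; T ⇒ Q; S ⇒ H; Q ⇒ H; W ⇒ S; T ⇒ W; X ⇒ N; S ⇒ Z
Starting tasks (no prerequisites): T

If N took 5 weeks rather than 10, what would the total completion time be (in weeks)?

29

As given, the longest chain is T→W→X→N = 8+7+6+10 = 31, so the finish is 31 weeks.
N lies on that path, so at 5 weeks the path becomes 26 weeks.
Now T→Q→H = 8+18+3 = 29 is longest, so the finish becomes 29 weeks.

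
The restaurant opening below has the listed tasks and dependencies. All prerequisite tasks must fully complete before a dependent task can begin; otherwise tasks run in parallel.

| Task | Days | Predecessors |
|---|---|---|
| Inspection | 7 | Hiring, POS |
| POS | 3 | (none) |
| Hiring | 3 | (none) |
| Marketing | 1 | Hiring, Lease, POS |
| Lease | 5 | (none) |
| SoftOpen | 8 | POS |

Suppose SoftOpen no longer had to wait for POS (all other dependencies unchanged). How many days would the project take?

10

Before: longest chain POS→SoftOpen = 3+8 = 11, finish 11.
Without POS→SoftOpen, SoftOpen's earliest start moves from 3 to 0.
After: Hiring→Inspection = 3+7 = 10 → 10 days.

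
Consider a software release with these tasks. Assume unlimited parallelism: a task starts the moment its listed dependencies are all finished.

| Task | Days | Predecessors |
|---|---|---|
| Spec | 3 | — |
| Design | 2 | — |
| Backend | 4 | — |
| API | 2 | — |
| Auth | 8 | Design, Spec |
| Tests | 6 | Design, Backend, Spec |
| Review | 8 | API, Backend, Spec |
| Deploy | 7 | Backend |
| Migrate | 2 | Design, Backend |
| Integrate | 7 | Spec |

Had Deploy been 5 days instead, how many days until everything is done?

12

Actual critical path: Backend→Review = 4+8 = 12 ⇒ 12 days.
The longest path through Deploy is only 11 days, so Deploy has float 1.
No other chain overtakes it, so the finish is 12 days.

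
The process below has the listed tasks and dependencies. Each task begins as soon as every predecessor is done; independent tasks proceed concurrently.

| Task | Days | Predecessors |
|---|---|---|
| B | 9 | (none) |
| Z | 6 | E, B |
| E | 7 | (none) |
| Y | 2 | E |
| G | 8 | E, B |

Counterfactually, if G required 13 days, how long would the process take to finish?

The binding path is B→G = 9+8 = 17; finish at 17 days.
G is on the critical path; changing it to 13 makes that path 22 days.
The critical path is still B→G; finish is now 22 days.

22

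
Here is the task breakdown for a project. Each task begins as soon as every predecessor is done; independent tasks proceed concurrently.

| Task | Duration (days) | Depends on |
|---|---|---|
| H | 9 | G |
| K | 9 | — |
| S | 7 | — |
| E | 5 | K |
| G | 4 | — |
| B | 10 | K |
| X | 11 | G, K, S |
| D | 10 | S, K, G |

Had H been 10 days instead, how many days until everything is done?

20

Baseline: K→X = 9+11 = 20 → 20 days.
H is off the critical path — its longest chain is 13 days, giving 7 of slack.
The critical path is still K→X; finish is now 20 days.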